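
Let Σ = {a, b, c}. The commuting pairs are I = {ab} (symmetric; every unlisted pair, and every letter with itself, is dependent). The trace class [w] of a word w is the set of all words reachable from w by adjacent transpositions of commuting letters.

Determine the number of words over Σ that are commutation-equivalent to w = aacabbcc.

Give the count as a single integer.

piece 0:a — minimal
piece 1:a rests on {0:a}
piece 2:c rests on {1:a}
piece 3:a rests on {2:c}
piece 4:b rests on {2:c}
piece 5:b rests on {4:b}
piece 6:c rests on {3:a, 5:b}
piece 7:c rests on {6:c}
minimal pieces: {0:a}
ways to finish when only these pieces remain (= sum over removing one remaining piece with nothing left below it):
  1 left: {7}→1
  2 left: {6,7}→1
  3 left: {3,6,7}→1  {5,6,7}→1
  4 left: {3,5,6,7}→2  {4,5,6,7}→1
  5 left: {3,4,5,6,7}→3
  6 left: {2,3,4,5,6,7}→3
  placing 0:a first → 3 extensions

3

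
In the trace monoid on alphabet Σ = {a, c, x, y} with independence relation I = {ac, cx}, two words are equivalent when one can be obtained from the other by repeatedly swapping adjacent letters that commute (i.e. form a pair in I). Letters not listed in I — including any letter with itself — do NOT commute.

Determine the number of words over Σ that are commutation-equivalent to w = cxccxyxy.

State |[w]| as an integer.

drop 0:c onto floor
drop 1:x onto floor
drop 2:c onto {0:c}
drop 3:c onto {2:c}
drop 4:x onto {1:x}
drop 5:y onto {3:c, 4:x}
drop 6:x onto {5:y}
drop 7:y onto {6:x}
ground layer = {0:c, 1:x}
drop-orders for the pieces not yet dropped (sum over which currently-grounded one goes next):
  1 to go: {7} 1
  2 to go: {6,7} 1
  3 to go: {5,6,7} 1
  4 to go: {3,5,6,7} 1  {4,5,6,7} 1
  5 to go: {1,4,5,6,7} 1  {2,3,5,6,7} 1  {3,4,5,6,7} 2
  6 to go: {0,2,3,5,6,7} 1  {1,3,4,5,6,7} 3  {2,3,4,5,6,7} 3
  if 0:c drops first: 6 orders
  if 1:x drops first: 4 orders
heap linearizations: 10

10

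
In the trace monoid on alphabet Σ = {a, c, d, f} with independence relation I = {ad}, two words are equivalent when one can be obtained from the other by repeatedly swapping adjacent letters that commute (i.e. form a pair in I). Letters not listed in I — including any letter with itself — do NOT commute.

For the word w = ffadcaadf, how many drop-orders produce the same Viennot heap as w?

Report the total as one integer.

6

#0=f has no predecessor
#1=f depends on [0:f]
#2=a depends on [1:f]
#3=d depends on [1:f]
#4=c depends on [2:a, 3:d]
#5=a depends on [4:c]
#6=a depends on [5:a]
#7=d depends on [4:c]
#8=f depends on [6:a, 7:d]
sources: [0:f]
N(rest) = Σ N(rest − s) over sources s of rest; N(one piece) = 1:
  size 1 → [8]=1
  size 2 → [6,8]=1  [7,8]=1
  size 3 → [5,6,8]=1  [6,7,8]=2
  size 4 → [5,6,7,8]=3
  size 5 → [4,5,6,7,8]=3
  size 6 → [2,4,5,6,7,8]=3  [3,4,5,6,7,8]=3
  size 7 → [2,3,4,5,6,7,8]=6
  first=0(f) contributes 6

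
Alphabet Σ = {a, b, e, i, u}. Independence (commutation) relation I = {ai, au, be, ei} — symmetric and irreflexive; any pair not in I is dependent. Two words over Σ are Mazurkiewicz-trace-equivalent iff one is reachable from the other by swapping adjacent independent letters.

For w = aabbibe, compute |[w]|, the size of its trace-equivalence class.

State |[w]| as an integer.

piece 0:a — minimal
piece 1:a rests on {0:a}
piece 2:b rests on {1:a}
piece 3:b rests on {2:b}
piece 4:i rests on {3:b}
piece 5:b rests on {4:i}
piece 6:e rests on {1:a}
minimal pieces: {0:a}
ways to finish when only these pieces remain (= sum over removing one remaining piece with nothing left below it):
  1 left: {5}→1  {6}→1
  2 left: {4,5}→1  {5,6}→2
  3 left: {3,4,5}→1  {4,5,6}→3
  4 left: {2,3,4,5}→1  {3,4,5,6}→4
  5 left: {2,3,4,5,6}→5
  placing 0:a first → 5 extensions

5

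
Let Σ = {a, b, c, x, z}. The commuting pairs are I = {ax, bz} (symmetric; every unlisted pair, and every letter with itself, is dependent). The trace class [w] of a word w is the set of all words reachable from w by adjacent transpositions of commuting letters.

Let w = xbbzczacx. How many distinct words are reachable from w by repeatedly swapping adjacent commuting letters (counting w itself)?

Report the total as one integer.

3

#0=x has no predecessor
#1=b depends on [0:x]
#2=b depends on [1:b]
#3=z depends on [0:x]
#4=c depends on [2:b, 3:z]
#5=z depends on [4:c]
#6=a depends on [5:z]
#7=c depends on [6:a]
#8=x depends on [7:c]
sources: [0:x]
N(rest) = Σ N(rest − s) over sources s of rest; N(one piece) = 1:
  size 1 → [8]=1
  size 2 → [7,8]=1
  size 3 → [6,7,8]=1
  size 4 → [5,6,7,8]=1
  size 5 → [4,5,6,7,8]=1
  size 6 → [2,4,5,6,7,8]=1  [3,4,5,6,7,8]=1
  size 7 → [1,2,4,5,6,7,8]=1  [2,3,4,5,6,7,8]=2
  first=0(x) contributes 3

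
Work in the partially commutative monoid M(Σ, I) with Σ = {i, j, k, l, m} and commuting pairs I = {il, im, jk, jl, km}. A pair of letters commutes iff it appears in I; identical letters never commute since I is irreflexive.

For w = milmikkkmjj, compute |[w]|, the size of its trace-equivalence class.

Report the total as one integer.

340

0(m) covers ∅
1(i) covers ∅
2(l) covers 0:m
3(m) covers 2:l
4(i) covers 1:i
5(k) covers 2:l, 4:i
6(k) covers 5:k
7(k) covers 6:k
8(m) covers 3:m
9(j) covers 4:i, 8:m
10(j) covers 9:j
floor of heap: 0:m, 1:i
completions by unplaced set U, small U first (add the entries for U minus each lowest piece of U):
  |U|=1: {7}:1  {10}:1
  |U|=2: {6,7}:1  {7,10}:2  {9,10}:1
  |U|=3: {5,6,7}:1  {6,7,10}:3  {7,9,10}:3  {8,9,10}:1
  |U|=4: {3,8,9,10}:1  {5,6,7,10}:4  {6,7,9,10}:6  {7,8,9,10}:4
  |U|=5: {3,7,8,9,10}:5  {5,6,7,9,10}:10  {6,7,8,9,10}:10
  |U|=6: {3,6,7,8,9,10}:15  {4,5,6,7,9,10}:10  {5,6,7,8,9,10}:20
  |U|=7: {1,4,5,6,7,9,10}:10  {3,5,6,7,8,9,10}:35  {4,5,6,7,8,9,10}:30
  |U|=8: {1,4,5,6,7,8,9,10}:40  {2,3,5,6,7,8,9,10}:35  {3,4,5,6,7,8,9,10}:65
  |U|=9: {0,2,3,5,6,7,8,9,10}:35  {1,3,4,5,6,7,8,9,10}:105  {2,3,4,5,6,7,8,9,10}:100
  start at 0(m): 205
  start at 1(i): 135
sum over floor = 340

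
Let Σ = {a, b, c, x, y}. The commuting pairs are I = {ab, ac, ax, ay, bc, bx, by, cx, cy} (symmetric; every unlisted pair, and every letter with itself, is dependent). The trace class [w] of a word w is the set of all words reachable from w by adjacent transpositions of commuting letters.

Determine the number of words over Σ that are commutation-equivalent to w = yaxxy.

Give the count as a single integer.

#0=y has no predecessor
#1=a has no predecessor
#2=x depends on [0:y]
#3=x depends on [2:x]
#4=y depends on [3:x]
sources: [0:y, 1:a]
N(rest) = Σ N(rest − s) over sources s of rest; N(one piece) = 1:
  size 1 → [1]=1  [4]=1
  size 2 → [1,4]=2  [3,4]=1
  size 3 → [1,3,4]=3  [2,3,4]=1
  first=0(y) contributes 4
  first=1(a) contributes 1
|[w]| = 5

5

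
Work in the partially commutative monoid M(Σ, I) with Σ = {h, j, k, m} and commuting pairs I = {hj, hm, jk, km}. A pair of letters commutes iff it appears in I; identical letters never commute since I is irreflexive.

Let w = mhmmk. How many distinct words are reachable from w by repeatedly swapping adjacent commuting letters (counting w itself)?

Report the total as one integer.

10

drop 0:m onto floor
drop 1:h onto floor
drop 2:m onto {0:m}
drop 3:m onto {2:m}
drop 4:k onto {1:h}
ground layer = {0:m, 1:h}
drop-orders for the pieces not yet dropped (sum over which currently-grounded one goes next):
  1 to go: {3} 1  {4} 1
  2 to go: {1,4} 1  {2,3} 1  {3,4} 2
  3 to go: {0,2,3} 1  {1,3,4} 3  {2,3,4} 3
  if 0:m drops first: 6 orders
  if 1:h drops first: 4 orders
heap linearizations: 10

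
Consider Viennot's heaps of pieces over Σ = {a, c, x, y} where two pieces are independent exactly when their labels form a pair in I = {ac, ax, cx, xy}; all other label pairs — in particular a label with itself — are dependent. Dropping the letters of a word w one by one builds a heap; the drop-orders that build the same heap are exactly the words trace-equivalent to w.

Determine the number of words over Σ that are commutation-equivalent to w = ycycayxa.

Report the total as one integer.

16

0(y) covers ∅
1(c) covers 0:y
2(y) covers 1:c
3(c) covers 2:y
4(a) covers 2:y
5(y) covers 3:c, 4:a
6(x) covers ∅
7(a) covers 5:y
floor of heap: 0:y, 6:x
completions by unplaced set U, small U first (add the entries for U minus each lowest piece of U):
  |U|=1: {6}:1  {7}:1
  |U|=2: {5,7}:1  {6,7}:2
  |U|=3: {3,5,7}:1  {4,5,7}:1  {5,6,7}:3
  |U|=4: {3,4,5,7}:2  {3,5,6,7}:4  {4,5,6,7}:4
  |U|=5: {2,3,4,5,7}:2  {3,4,5,6,7}:10
  |U|=6: {1,2,3,4,5,7}:2  {2,3,4,5,6,7}:12
  start at 0(y): 14
  start at 6(x): 2
sum over floor = 16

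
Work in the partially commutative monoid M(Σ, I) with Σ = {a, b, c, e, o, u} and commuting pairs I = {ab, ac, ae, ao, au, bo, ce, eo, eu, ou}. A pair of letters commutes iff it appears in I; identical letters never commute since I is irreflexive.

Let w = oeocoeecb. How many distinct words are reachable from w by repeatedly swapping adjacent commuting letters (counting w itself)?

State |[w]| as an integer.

56

drop 0:o onto floor
drop 1:e onto floor
drop 2:o onto {0:o}
drop 3:c onto {2:o}
drop 4:o onto {3:c}
drop 5:e onto {1:e}
drop 6:e onto {5:e}
drop 7:c onto {4:o}
drop 8:b onto {6:e, 7:c}
ground layer = {0:o, 1:e}
drop-orders for the pieces not yet dropped (sum over which currently-grounded one goes next):
  1 to go: {8} 1
  2 to go: {6,8} 1  {7,8} 1
  3 to go: {4,7,8} 1  {5,6,8} 1  {6,7,8} 2
  4 to go: {1,5,6,8} 1  {3,4,7,8} 1  {4,6,7,8} 3  {5,6,7,8} 3
  5 to go: {1,5,6,7,8} 4  {2,3,4,7,8} 1  {3,4,6,7,8} 4  {4,5,6,7,8} 6
  6 to go: {0,2,3,4,7,8} 1  {1,4,5,6,7,8} 10  {2,3,4,6,7,8} 5  {3,4,5,6,7,8} 10
  7 to go: {0,2,3,4,6,7,8} 6  {1,3,4,5,6,7,8} 20  {2,3,4,5,6,7,8} 15
  if 0:o drops first: 35 orders
  if 1:e drops first: 21 orders
heap linearizations: 56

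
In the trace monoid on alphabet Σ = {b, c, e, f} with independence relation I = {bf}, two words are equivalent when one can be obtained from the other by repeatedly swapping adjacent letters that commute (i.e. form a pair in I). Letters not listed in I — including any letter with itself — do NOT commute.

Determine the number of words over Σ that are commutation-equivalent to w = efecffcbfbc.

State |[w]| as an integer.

0(e) covers ∅
1(f) covers 0:e
2(e) covers 1:f
3(c) covers 2:e
4(f) covers 3:c
5(f) covers 4:f
6(c) covers 5:f
7(b) covers 6:c
8(f) covers 6:c
9(b) covers 7:b
10(c) covers 8:f, 9:b
floor of heap: 0:e
completions by unplaced set U, small U first (add the entries for U minus each lowest piece of U):
  |U|=1: {10}:1
  |U|=2: {8,10}:1  {9,10}:1
  |U|=3: {7,9,10}:1  {8,9,10}:2
  |U|=4: {7,8,9,10}:3
  |U|=5: {6,7,8,9,10}:3
  |U|=6: {5,6,7,8,9,10}:3
  |U|=7: {4,5,6,7,8,9,10}:3
  |U|=8: {3,4,5,6,7,8,9,10}:3
  |U|=9: {2,3,4,5,6,7,8,9,10}:3
  start at 0(e): 3

3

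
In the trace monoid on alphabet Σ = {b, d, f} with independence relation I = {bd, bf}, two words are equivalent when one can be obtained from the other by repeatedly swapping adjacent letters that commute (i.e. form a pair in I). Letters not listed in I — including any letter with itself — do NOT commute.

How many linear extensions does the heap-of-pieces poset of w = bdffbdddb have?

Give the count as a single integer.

84

#0=b has no predecessor
#1=d has no predecessor
#2=f depends on [1:d]
#3=f depends on [2:f]
#4=b depends on [0:b]
#5=d depends on [3:f]
#6=d depends on [5:d]
#7=d depends on [6:d]
#8=b depends on [4:b]
sources: [0:b, 1:d]
N(rest) = Σ N(rest − s) over sources s of rest; N(one piece) = 1:
  size 1 → [7]=1  [8]=1
  size 2 → [4,8]=1  [6,7]=1  [7,8]=2
  size 3 → [0,4,8]=1  [4,7,8]=3  [5,6,7]=1  [6,7,8]=3
  size 4 → [0,4,7,8]=4  [3,5,6,7]=1  [4,6,7,8]=6  [5,6,7,8]=4
  size 5 → [0,4,6,7,8]=10  [2,3,5,6,7]=1  [3,5,6,7,8]=5  [4,5,6,7,8]=10
  size 6 → [0,4,5,6,7,8]=20  [1,2,3,5,6,7]=1  [2,3,5,6,7,8]=6  [3,4,5,6,7,8]=15
  size 7 → [0,3,4,5,6,7,8]=35  [1,2,3,5,6,7,8]=7  [2,3,4,5,6,7,8]=21
  first=0(b) contributes 28
  first=1(d) contributes 56
|[w]| = 84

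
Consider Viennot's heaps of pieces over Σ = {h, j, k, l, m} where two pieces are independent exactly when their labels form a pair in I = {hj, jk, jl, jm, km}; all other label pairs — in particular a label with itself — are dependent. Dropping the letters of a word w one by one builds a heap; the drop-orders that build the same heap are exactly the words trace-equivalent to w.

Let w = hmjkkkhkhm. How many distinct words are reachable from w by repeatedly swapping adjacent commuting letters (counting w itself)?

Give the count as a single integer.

40

drop 0:h onto floor
drop 1:m onto {0:h}
drop 2:j onto floor
drop 3:k onto {0:h}
drop 4:k onto {3:k}
drop 5:k onto {4:k}
drop 6:h onto {1:m, 5:k}
drop 7:k onto {6:h}
drop 8:h onto {7:k}
drop 9:m onto {8:h}
ground layer = {0:h, 2:j}
drop-orders for the pieces not yet dropped (sum over which currently-grounded one goes next):
  1 to go: {2} 1  {9} 1
  2 to go: {2,9} 2  {8,9} 1
  3 to go: {2,8,9} 3  {7,8,9} 1
  4 to go: {2,7,8,9} 4  {6,7,8,9} 1
  5 to go: {1,6,7,8,9} 1  {2,6,7,8,9} 5  {5,6,7,8,9} 1
  6 to go: {1,2,6,7,8,9} 6  {1,5,6,7,8,9} 2  {2,5,6,7,8,9} 6  {4,5,6,7,8,9} 1
  7 to go: {1,2,5,6,7,8,9} 14  {1,4,5,6,7,8,9} 3  {2,4,5,6,7,8,9} 7  {3,4,5,6,7,8,9} 1
  8 to go: {1,2,4,5,6,7,8,9} 24  {1,3,4,5,6,7,8,9} 4  {2,3,4,5,6,7,8,9} 8
  if 0:h drops first: 36 orders
  if 2:j drops first: 4 orders
heap linearizations: 40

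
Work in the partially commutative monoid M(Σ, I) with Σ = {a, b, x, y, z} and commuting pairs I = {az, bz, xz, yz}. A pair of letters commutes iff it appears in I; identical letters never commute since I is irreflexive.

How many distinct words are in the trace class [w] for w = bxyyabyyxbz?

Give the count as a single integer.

drop 0:b onto floor
drop 1:x onto {0:b}
drop 2:y onto {1:x}
drop 3:y onto {2:y}
drop 4:a onto {3:y}
drop 5:b onto {4:a}
drop 6:y onto {5:b}
drop 7:y onto {6:y}
drop 8:x onto {7:y}
drop 9:b onto {8:x}
drop 10:z onto floor
ground layer = {0:b, 10:z}
drop-orders for the pieces not yet dropped (sum over which currently-grounded one goes next):
  1 to go: {9} 1  {10} 1
  2 to go: {8,9} 1  {9,10} 2
  3 to go: {7,8,9} 1  {8,9,10} 3
  4 to go: {6,7,8,9} 1  {7,8,9,10} 4
  5 to go: {5,6,7,8,9} 1  {6,7,8,9,10} 5
  6 to go: {4,5,6,7,8,9} 1  {5,6,7,8,9,10} 6
  7 to go: {3,4,5,6,7,8,9} 1  {4,5,6,7,8,9,10} 7
  8 to go: {2,3,4,5,6,7,8,9} 1  {3,4,5,6,7,8,9,10} 8
  9 to go: {1,2,3,4,5,6,7,8,9} 1  {2,3,4,5,6,7,8,9,10} 9
  if 0:b drops first: 10 orders
  if 10:z drops first: 1 orders
heap linearizations: 11

11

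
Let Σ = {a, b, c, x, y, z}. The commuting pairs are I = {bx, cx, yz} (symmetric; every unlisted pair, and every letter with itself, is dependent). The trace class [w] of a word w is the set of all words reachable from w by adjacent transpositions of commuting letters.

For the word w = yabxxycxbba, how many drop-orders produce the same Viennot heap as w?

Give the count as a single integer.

drop 0:y onto floor
drop 1:a onto {0:y}
drop 2:b onto {1:a}
drop 3:x onto {1:a}
drop 4:x onto {3:x}
drop 5:y onto {2:b, 4:x}
drop 6:c onto {5:y}
drop 7:x onto {5:y}
drop 8:b onto {6:c}
drop 9:b onto {8:b}
drop 10:a onto {7:x, 9:b}
ground layer = {0:y}
drop-orders for the pieces not yet dropped (sum over which currently-grounded one goes next):
  1 to go: {10} 1
  2 to go: {7,10} 1  {9,10} 1
  3 to go: {7,9,10} 2  {8,9,10} 1
  4 to go: {6,8,9,10} 1  {7,8,9,10} 3
  5 to go: {6,7,8,9,10} 4
  6 to go: {5,6,7,8,9,10} 4
  7 to go: {2,5,6,7,8,9,10} 4  {4,5,6,7,8,9,10} 4
  8 to go: {2,4,5,6,7,8,9,10} 8  {3,4,5,6,7,8,9,10} 4
  9 to go: {2,3,4,5,6,7,8,9,10} 12
  if 0:y drops first: 12 orders

12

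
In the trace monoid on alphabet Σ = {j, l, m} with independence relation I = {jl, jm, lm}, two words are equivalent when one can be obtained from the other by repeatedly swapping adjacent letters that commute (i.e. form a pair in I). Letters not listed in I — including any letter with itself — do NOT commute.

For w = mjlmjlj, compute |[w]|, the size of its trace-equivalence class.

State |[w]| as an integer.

210

#0=m has no predecessor
#1=j has no predecessor
#2=l has no predecessor
#3=m depends on [0:m]
#4=j depends on [1:j]
#5=l depends on [2:l]
#6=j depends on [4:j]
sources: [0:m, 1:j, 2:l]
N(rest) = Σ N(rest − s) over sources s of rest; N(one piece) = 1:
  size 1 → [3]=1  [5]=1  [6]=1
  size 2 → [0,3]=1  [2,5]=1  [3,5]=2  [3,6]=2  [4,6]=1  [5,6]=2
  size 3 → [0,3,5]=3  [0,3,6]=3  [1,4,6]=1  [2,3,5]=3  [2,5,6]=3  [3,4,6]=3  [3,5,6]=6  [4,5,6]=3
  size 4 → [0,2,3,5]=6  [0,3,4,6]=6  [0,3,5,6]=12  [1,3,4,6]=4  [1,4,5,6]=4  [2,3,5,6]=12  [2,4,5,6]=6  [3,4,5,6]=12
  size 5 → [0,1,3,4,6]=10  [0,2,3,5,6]=30  [0,3,4,5,6]=30  [1,2,4,5,6]=10  [1,3,4,5,6]=20  [2,3,4,5,6]=30
  first=0(m) contributes 60
  first=1(j) contributes 90
  first=2(l) contributes 60
|[w]| = 210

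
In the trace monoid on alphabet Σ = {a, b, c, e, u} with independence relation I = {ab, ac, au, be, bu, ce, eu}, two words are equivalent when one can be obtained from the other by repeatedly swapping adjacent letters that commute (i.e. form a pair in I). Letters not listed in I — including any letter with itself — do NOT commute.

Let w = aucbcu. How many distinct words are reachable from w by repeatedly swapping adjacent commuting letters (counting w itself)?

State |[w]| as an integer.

#0=a has no predecessor
#1=u has no predecessor
#2=c depends on [1:u]
#3=b depends on [2:c]
#4=c depends on [3:b]
#5=u depends on [4:c]
sources: [0:a, 1:u]
N(rest) = Σ N(rest − s) over sources s of rest; N(one piece) = 1:
  size 1 → [0]=1  [5]=1
  size 2 → [0,5]=2  [4,5]=1
  size 3 → [0,4,5]=3  [3,4,5]=1
  size 4 → [0,3,4,5]=4  [2,3,4,5]=1
  first=0(a) contributes 1
  first=1(u) contributes 5
|[w]| = 6

6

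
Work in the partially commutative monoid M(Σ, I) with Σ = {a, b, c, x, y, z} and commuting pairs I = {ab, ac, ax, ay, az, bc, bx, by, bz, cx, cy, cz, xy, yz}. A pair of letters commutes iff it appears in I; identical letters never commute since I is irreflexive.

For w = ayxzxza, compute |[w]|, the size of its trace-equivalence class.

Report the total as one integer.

105

drop 0:a onto floor
drop 1:y onto floor
drop 2:x onto floor
drop 3:z onto {2:x}
drop 4:x onto {3:z}
drop 5:z onto {4:x}
drop 6:a onto {0:a}
ground layer = {0:a, 1:y, 2:x}
drop-orders for the pieces not yet dropped (sum over which currently-grounded one goes next):
  1 to go: {1} 1  {5} 1  {6} 1
  2 to go: {0,6} 1  {1,5} 2  {1,6} 2  {4,5} 1  {5,6} 2
  3 to go: {0,1,6} 3  {0,5,6} 3  {1,4,5} 3  {1,5,6} 6  {3,4,5} 1  {4,5,6} 3
  4 to go: {0,1,5,6} 12  {0,4,5,6} 6  {1,3,4,5} 4  {1,4,5,6} 12  {2,3,4,5} 1  {3,4,5,6} 4
  5 to go: {0,1,4,5,6} 30  {0,3,4,5,6} 10  {1,2,3,4,5} 5  {1,3,4,5,6} 20  {2,3,4,5,6} 5
  if 0:a drops first: 30 orders
  if 1:y drops first: 15 orders
  if 2:x drops first: 60 orders
heap linearizations: 105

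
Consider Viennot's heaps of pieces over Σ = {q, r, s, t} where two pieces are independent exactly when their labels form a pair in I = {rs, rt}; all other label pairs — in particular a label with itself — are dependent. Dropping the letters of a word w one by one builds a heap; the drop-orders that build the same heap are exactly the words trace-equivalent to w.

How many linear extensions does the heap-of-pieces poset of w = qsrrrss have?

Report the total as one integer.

drop 0:q onto floor
drop 1:s onto {0:q}
drop 2:r onto {0:q}
drop 3:r onto {2:r}
drop 4:r onto {3:r}
drop 5:s onto {1:s}
drop 6:s onto {5:s}
ground layer = {0:q}
drop-orders for the pieces not yet dropped (sum over which currently-grounded one goes next):
  1 to go: {4} 1  {6} 1
  2 to go: {3,4} 1  {4,6} 2  {5,6} 1
  3 to go: {1,5,6} 1  {2,3,4} 1  {3,4,6} 3  {4,5,6} 3
  4 to go: {1,4,5,6} 4  {2,3,4,6} 4  {3,4,5,6} 6
  5 to go: {1,3,4,5,6} 10  {2,3,4,5,6} 10
  if 0:q drops first: 20 orders

20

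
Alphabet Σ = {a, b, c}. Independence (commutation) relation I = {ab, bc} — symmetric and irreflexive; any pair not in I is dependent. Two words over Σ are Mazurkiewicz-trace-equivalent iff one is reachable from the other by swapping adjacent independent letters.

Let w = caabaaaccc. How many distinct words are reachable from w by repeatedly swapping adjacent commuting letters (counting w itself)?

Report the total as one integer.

10

#0=c has no predecessor
#1=a depends on [0:c]
#2=a depends on [1:a]
#3=b has no predecessor
#4=a depends on [2:a]
#5=a depends on [4:a]
#6=a depends on [5:a]
#7=c depends on [6:a]
#8=c depends on [7:c]
#9=c depends on [8:c]
sources: [0:c, 3:b]
N(rest) = Σ N(rest − s) over sources s of rest; N(one piece) = 1:
  size 1 → [3]=1  [9]=1
  size 2 → [3,9]=2  [8,9]=1
  size 3 → [3,8,9]=3  [7,8,9]=1
  size 4 → [3,7,8,9]=4  [6,7,8,9]=1
  size 5 → [3,6,7,8,9]=5  [5,6,7,8,9]=1
  size 6 → [3,5,6,7,8,9]=6  [4,5,6,7,8,9]=1
  size 7 → [2,4,5,6,7,8,9]=1  [3,4,5,6,7,8,9]=7
  size 8 → [1,2,4,5,6,7,8,9]=1  [2,3,4,5,6,7,8,9]=8
  first=0(c) contributes 9
  first=3(b) contributes 1
|[w]| = 10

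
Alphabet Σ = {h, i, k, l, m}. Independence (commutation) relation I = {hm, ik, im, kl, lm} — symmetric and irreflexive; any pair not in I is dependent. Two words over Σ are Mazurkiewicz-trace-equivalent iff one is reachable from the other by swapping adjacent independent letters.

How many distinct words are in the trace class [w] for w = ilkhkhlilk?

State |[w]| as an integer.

piece 0:i — minimal
piece 1:l rests on {0:i}
piece 2:k — minimal
piece 3:h rests on {1:l, 2:k}
piece 4:k rests on {3:h}
piece 5:h rests on {4:k}
piece 6:l rests on {5:h}
piece 7:i rests on {6:l}
piece 8:l rests on {7:i}
piece 9:k rests on {5:h}
minimal pieces: {0:i, 2:k}
ways to finish when only these pieces remain (= sum over removing one remaining piece with nothing left below it):
  1 left: {8}→1  {9}→1
  2 left: {7,8}→1  {8,9}→2
  3 left: {6,7,8}→1  {7,8,9}→3
  4 left: {6,7,8,9}→4
  5 left: {5,6,7,8,9}→4
  6 left: {4,5,6,7,8,9}→4
  7 left: {3,4,5,6,7,8,9}→4
  8 left: {1,3,4,5,6,7,8,9}→4  {2,3,4,5,6,7,8,9}→4
  placing 0:i first → 8 extensions
  placing 2:k first → 4 extensions
total linear extensions = 12

12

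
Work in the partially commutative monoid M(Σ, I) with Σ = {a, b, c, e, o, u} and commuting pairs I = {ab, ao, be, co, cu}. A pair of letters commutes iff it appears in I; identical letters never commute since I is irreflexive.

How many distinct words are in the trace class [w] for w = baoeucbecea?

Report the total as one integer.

#0=b has no predecessor
#1=a has no predecessor
#2=o depends on [0:b]
#3=e depends on [1:a, 2:o]
#4=u depends on [3:e]
#5=c depends on [3:e]
#6=b depends on [4:u, 5:c]
#7=e depends on [4:u, 5:c]
#8=c depends on [6:b, 7:e]
#9=e depends on [8:c]
#10=a depends on [9:e]
sources: [0:b, 1:a]
N(rest) = Σ N(rest − s) over sources s of rest; N(one piece) = 1:
  size 1 → [10]=1
  size 2 → [9,10]=1
  size 3 → [8,9,10]=1
  size 4 → [6,8,9,10]=1  [7,8,9,10]=1
  size 5 → [6,7,8,9,10]=2
  size 6 → [4,6,7,8,9,10]=2  [5,6,7,8,9,10]=2
  size 7 → [4,5,6,7,8,9,10]=4
  size 8 → [3,4,5,6,7,8,9,10]=4
  size 9 → [1,3,4,5,6,7,8,9,10]=4  [2,3,4,5,6,7,8,9,10]=4
  first=0(b) contributes 8
  first=1(a) contributes 4
|[w]| = 12

12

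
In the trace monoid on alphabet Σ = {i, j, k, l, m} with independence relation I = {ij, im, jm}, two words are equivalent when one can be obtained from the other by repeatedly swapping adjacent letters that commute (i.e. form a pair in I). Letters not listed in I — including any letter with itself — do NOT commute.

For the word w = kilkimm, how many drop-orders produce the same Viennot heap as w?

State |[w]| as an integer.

0(k) covers ∅
1(i) covers 0:k
2(l) covers 1:i
3(k) covers 2:l
4(i) covers 3:k
5(m) covers 3:k
6(m) covers 5:m
floor of heap: 0:k
completions by unplaced set U, small U first (add the entries for U minus each lowest piece of U):
  |U|=1: {4}:1  {6}:1
  |U|=2: {4,6}:2  {5,6}:1
  |U|=3: {4,5,6}:3
  |U|=4: {3,4,5,6}:3
  |U|=5: {2,3,4,5,6}:3
  start at 0(k): 3

3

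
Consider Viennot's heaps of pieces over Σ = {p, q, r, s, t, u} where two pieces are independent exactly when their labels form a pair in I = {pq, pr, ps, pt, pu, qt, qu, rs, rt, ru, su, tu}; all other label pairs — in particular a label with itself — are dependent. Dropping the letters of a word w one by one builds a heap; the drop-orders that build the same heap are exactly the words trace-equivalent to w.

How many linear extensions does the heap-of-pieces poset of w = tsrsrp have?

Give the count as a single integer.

#0=t has no predecessor
#1=s depends on [0:t]
#2=r has no predecessor
#3=s depends on [1:s]
#4=r depends on [2:r]
#5=p has no predecessor
sources: [0:t, 2:r, 5:p]
N(rest) = Σ N(rest − s) over sources s of rest; N(one piece) = 1:
  size 1 → [3]=1  [4]=1  [5]=1
  size 2 → [1,3]=1  [2,4]=1  [3,4]=2  [3,5]=2  [4,5]=2
  size 3 → [0,1,3]=1  [1,3,4]=3  [1,3,5]=3  [2,3,4]=3  [2,4,5]=3  [3,4,5]=6
  size 4 → [0,1,3,4]=4  [0,1,3,5]=4  [1,2,3,4]=6  [1,3,4,5]=12  [2,3,4,5]=12
  first=0(t) contributes 30
  first=2(r) contributes 20
  first=5(p) contributes 10
|[w]| = 60

60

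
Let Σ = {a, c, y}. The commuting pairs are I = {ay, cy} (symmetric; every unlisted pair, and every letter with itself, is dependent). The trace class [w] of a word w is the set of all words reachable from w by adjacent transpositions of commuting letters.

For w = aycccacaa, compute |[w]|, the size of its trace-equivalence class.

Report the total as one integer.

9

0(a) covers ∅
1(y) covers ∅
2(c) covers 0:a
3(c) covers 2:c
4(c) covers 3:c
5(a) covers 4:c
6(c) covers 5:a
7(a) covers 6:c
8(a) covers 7:a
floor of heap: 0:a, 1:y
completions by unplaced set U, small U first (add the entries for U minus each lowest piece of U):
  |U|=1: {1}:1  {8}:1
  |U|=2: {1,8}:2  {7,8}:1
  |U|=3: {1,7,8}:3  {6,7,8}:1
  |U|=4: {1,6,7,8}:4  {5,6,7,8}:1
  |U|=5: {1,5,6,7,8}:5  {4,5,6,7,8}:1
  |U|=6: {1,4,5,6,7,8}:6  {3,4,5,6,7,8}:1
  |U|=7: {1,3,4,5,6,7,8}:7  {2,3,4,5,6,7,8}:1
  start at 0(a): 8
  start at 1(y): 1
sum over floor = 9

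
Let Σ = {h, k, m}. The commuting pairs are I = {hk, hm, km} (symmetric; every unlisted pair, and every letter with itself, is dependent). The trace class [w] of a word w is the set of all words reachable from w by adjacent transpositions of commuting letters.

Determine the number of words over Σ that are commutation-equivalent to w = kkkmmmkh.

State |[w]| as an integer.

280

drop 0:k onto floor
drop 1:k onto {0:k}
drop 2:k onto {1:k}
drop 3:m onto floor
drop 4:m onto {3:m}
drop 5:m onto {4:m}
drop 6:k onto {2:k}
drop 7:h onto floor
ground layer = {0:k, 3:m, 7:h}
drop-orders for the pieces not yet dropped (sum over which currently-grounded one goes next):
  1 to go: {5} 1  {6} 1  {7} 1
  2 to go: {2,6} 1  {4,5} 1  {5,6} 2  {5,7} 2  {6,7} 2
  3 to go: {1,2,6} 1  {2,5,6} 3  {2,6,7} 3  {3,4,5} 1  {4,5,6} 3  {4,5,7} 3  {5,6,7} 6
  4 to go: {0,1,2,6} 1  {1,2,5,6} 4  {1,2,6,7} 4  {2,4,5,6} 6  {2,5,6,7} 12  {3,4,5,6} 4  {3,4,5,7} 4  {4,5,6,7} 12
  5 to go: {0,1,2,5,6} 5  {0,1,2,6,7} 5  {1,2,4,5,6} 10  {1,2,5,6,7} 20  {2,3,4,5,6} 10  {2,4,5,6,7} 30  {3,4,5,6,7} 20
  6 to go: {0,1,2,4,5,6} 15  {0,1,2,5,6,7} 30  {1,2,3,4,5,6} 20  {1,2,4,5,6,7} 60  {2,3,4,5,6,7} 60
  if 0:k drops first: 140 orders
  if 3:m drops first: 105 orders
  if 7:h drops first: 35 orders
heap linearizations: 280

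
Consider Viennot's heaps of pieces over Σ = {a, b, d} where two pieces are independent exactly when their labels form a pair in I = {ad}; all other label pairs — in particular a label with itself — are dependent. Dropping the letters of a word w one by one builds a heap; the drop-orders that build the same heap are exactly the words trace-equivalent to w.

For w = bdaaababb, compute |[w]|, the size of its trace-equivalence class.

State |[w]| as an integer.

4

drop 0:b onto floor
drop 1:d onto {0:b}
drop 2:a onto {0:b}
drop 3:a onto {2:a}
drop 4:a onto {3:a}
drop 5:b onto {1:d, 4:a}
drop 6:a onto {5:b}
drop 7:b onto {6:a}
drop 8:b onto {7:b}
ground layer = {0:b}
drop-orders for the pieces not yet dropped (sum over which currently-grounded one goes next):
  1 to go: {8} 1
  2 to go: {7,8} 1
  3 to go: {6,7,8} 1
  4 to go: {5,6,7,8} 1
  5 to go: {1,5,6,7,8} 1  {4,5,6,7,8} 1
  6 to go: {1,4,5,6,7,8} 2  {3,4,5,6,7,8} 1
  7 to go: {1,3,4,5,6,7,8} 3  {2,3,4,5,6,7,8} 1
  if 0:b drops first: 4 orders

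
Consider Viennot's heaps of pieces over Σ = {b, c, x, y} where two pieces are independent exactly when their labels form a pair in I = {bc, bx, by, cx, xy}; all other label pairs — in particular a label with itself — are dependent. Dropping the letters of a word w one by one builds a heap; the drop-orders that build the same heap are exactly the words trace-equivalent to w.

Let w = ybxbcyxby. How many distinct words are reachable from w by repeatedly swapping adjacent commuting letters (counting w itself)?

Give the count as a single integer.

drop 0:y onto floor
drop 1:b onto floor
drop 2:x onto floor
drop 3:b onto {1:b}
drop 4:c onto {0:y}
drop 5:y onto {4:c}
drop 6:x onto {2:x}
drop 7:b onto {3:b}
drop 8:y onto {5:y}
ground layer = {0:y, 1:b, 2:x}
drop-orders for the pieces not yet dropped (sum over which currently-grounded one goes next):
  1 to go: {6} 1  {7} 1  {8} 1
  2 to go: {2,6} 1  {3,7} 1  {5,8} 1  {6,7} 2  {6,8} 2  {7,8} 2
  3 to go: {1,3,7} 1  {2,6,7} 3  {2,6,8} 3  {3,6,7} 3  {3,7,8} 3  {4,5,8} 1  {5,6,8} 3  {5,7,8} 3  {6,7,8} 6
  4 to go: {0,4,5,8} 1  {1,3,6,7} 4  {1,3,7,8} 4  {2,3,6,7} 6  {2,5,6,8} 6  {2,6,7,8} 12  {3,5,7,8} 6  {3,6,7,8} 12  {4,5,6,8} 4  {4,5,7,8} 4  {5,6,7,8} 12
  5 to go: {0,4,5,6,8} 5  {0,4,5,7,8} 5  {1,2,3,6,7} 10  {1,3,5,7,8} 10  {1,3,6,7,8} 20  {2,3,6,7,8} 30  {2,4,5,6,8} 10  {2,5,6,7,8} 30  {3,4,5,7,8} 10  {3,5,6,7,8} 30  {4,5,6,7,8} 20
  6 to go: {0,2,4,5,6,8} 15  {0,3,4,5,7,8} 15  {0,4,5,6,7,8} 30  {1,2,3,6,7,8} 60  {1,3,4,5,7,8} 20  {1,3,5,6,7,8} 60  {2,3,5,6,7,8} 90  {2,4,5,6,7,8} 60  {3,4,5,6,7,8} 60
  7 to go: {0,1,3,4,5,7,8} 35  {0,2,4,5,6,7,8} 105  {0,3,4,5,6,7,8} 105  {1,2,3,5,6,7,8} 210  {1,3,4,5,6,7,8} 140  {2,3,4,5,6,7,8} 210
  if 0:y drops first: 560 orders
  if 1:b drops first: 420 orders
  if 2:x drops first: 280 orders
heap linearizations: 1260

1260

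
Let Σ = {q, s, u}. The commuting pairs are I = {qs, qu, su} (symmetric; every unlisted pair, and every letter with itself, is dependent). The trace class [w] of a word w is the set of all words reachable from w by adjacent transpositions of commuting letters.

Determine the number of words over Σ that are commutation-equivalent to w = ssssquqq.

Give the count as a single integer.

drop 0:s onto floor
drop 1:s onto {0:s}
drop 2:s onto {1:s}
drop 3:s onto {2:s}
drop 4:q onto floor
drop 5:u onto floor
drop 6:q onto {4:q}
drop 7:q onto {6:q}
ground layer = {0:s, 4:q, 5:u}
drop-orders for the pieces not yet dropped (sum over which currently-grounded one goes next):
  1 to go: {3} 1  {5} 1  {7} 1
  2 to go: {2,3} 1  {3,5} 2  {3,7} 2  {5,7} 2  {6,7} 1
  3 to go: {1,2,3} 1  {2,3,5} 3  {2,3,7} 3  {3,5,7} 6  {3,6,7} 3  {4,6,7} 1  {5,6,7} 3
  4 to go: {0,1,2,3} 1  {1,2,3,5} 4  {1,2,3,7} 4  {2,3,5,7} 12  {2,3,6,7} 6  {3,4,6,7} 4  {3,5,6,7} 12  {4,5,6,7} 4
  5 to go: {0,1,2,3,5} 5  {0,1,2,3,7} 5  {1,2,3,5,7} 20  {1,2,3,6,7} 10  {2,3,4,6,7} 10  {2,3,5,6,7} 30  {3,4,5,6,7} 20
  6 to go: {0,1,2,3,5,7} 30  {0,1,2,3,6,7} 15  {1,2,3,4,6,7} 20  {1,2,3,5,6,7} 60  {2,3,4,5,6,7} 60
  if 0:s drops first: 140 orders
  if 4:q drops first: 105 orders
  if 5:u drops first: 35 orders
heap linearizations: 280

280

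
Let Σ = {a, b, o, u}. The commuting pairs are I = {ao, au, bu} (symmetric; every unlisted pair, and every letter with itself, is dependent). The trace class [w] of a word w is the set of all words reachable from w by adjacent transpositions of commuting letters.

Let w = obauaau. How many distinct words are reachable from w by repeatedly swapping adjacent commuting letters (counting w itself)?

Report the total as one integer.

#0=o has no predecessor
#1=b depends on [0:o]
#2=a depends on [1:b]
#3=u depends on [0:o]
#4=a depends on [2:a]
#5=a depends on [4:a]
#6=u depends on [3:u]
sources: [0:o]
N(rest) = Σ N(rest − s) over sources s of rest; N(one piece) = 1:
  size 1 → [5]=1  [6]=1
  size 2 → [3,6]=1  [4,5]=1  [5,6]=2
  size 3 → [2,4,5]=1  [3,5,6]=3  [4,5,6]=3
  size 4 → [1,2,4,5]=1  [2,4,5,6]=4  [3,4,5,6]=6
  size 5 → [1,2,4,5,6]=5  [2,3,4,5,6]=10
  first=0(o) contributes 15

15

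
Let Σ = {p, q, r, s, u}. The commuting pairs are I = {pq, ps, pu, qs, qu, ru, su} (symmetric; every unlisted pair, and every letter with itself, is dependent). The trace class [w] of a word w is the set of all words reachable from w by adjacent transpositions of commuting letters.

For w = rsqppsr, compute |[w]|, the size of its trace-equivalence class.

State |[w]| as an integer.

30

0(r) covers ∅
1(s) covers 0:r
2(q) covers 0:r
3(p) covers 0:r
4(p) covers 3:p
5(s) covers 1:s
6(r) covers 2:q, 4:p, 5:s
floor of heap: 0:r
completions by unplaced set U, small U first (add the entries for U minus each lowest piece of U):
  |U|=1: {6}:1
  |U|=2: {2,6}:1  {4,6}:1  {5,6}:1
  |U|=3: {1,5,6}:1  {2,4,6}:2  {2,5,6}:2  {3,4,6}:1  {4,5,6}:2
  |U|=4: {1,2,5,6}:3  {1,4,5,6}:3  {2,3,4,6}:3  {2,4,5,6}:6  {3,4,5,6}:3
  |U|=5: {1,2,4,5,6}:12  {1,3,4,5,6}:6  {2,3,4,5,6}:12
  start at 0(r): 30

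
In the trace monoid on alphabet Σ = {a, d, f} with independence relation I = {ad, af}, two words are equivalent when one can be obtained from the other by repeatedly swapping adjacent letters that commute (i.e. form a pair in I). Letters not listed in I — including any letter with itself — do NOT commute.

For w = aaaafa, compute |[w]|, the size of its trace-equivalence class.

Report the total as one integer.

6

0(a) covers ∅
1(a) covers 0:a
2(a) covers 1:a
3(a) covers 2:a
4(f) covers ∅
5(a) covers 3:a
floor of heap: 0:a, 4:f
completions by unplaced set U, small U first (add the entries for U minus each lowest piece of U):
  |U|=1: {4}:1  {5}:1
  |U|=2: {3,5}:1  {4,5}:2
  |U|=3: {2,3,5}:1  {3,4,5}:3
  |U|=4: {1,2,3,5}:1  {2,3,4,5}:4
  start at 0(a): 5
  start at 4(f): 1
sum over floor = 6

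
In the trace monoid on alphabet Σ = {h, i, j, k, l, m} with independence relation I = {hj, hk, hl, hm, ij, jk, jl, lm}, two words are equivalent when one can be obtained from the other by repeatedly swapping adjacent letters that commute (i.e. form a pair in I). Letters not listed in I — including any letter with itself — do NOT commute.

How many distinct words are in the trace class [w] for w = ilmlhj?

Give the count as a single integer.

#0=i has no predecessor
#1=l depends on [0:i]
#2=m depends on [0:i]
#3=l depends on [1:l]
#4=h depends on [0:i]
#5=j depends on [2:m]
sources: [0:i]
N(rest) = Σ N(rest − s) over sources s of rest; N(one piece) = 1:
  size 1 → [3]=1  [4]=1  [5]=1
  size 2 → [1,3]=1  [2,5]=1  [3,4]=2  [3,5]=2  [4,5]=2
  size 3 → [1,3,4]=3  [1,3,5]=3  [2,3,5]=3  [2,4,5]=3  [3,4,5]=6
  size 4 → [1,2,3,5]=6  [1,3,4,5]=12  [2,3,4,5]=12
  first=0(i) contributes 30

30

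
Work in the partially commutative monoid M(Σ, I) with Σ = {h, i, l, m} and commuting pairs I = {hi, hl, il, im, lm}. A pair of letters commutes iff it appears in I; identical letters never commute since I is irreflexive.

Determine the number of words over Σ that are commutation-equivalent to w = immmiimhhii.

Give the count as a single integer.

#0=i has no predecessor
#1=m has no predecessor
#2=m depends on [1:m]
#3=m depends on [2:m]
#4=i depends on [0:i]
#5=i depends on [4:i]
#6=m depends on [3:m]
#7=h depends on [6:m]
#8=h depends on [7:h]
#9=i depends on [5:i]
#10=i depends on [9:i]
sources: [0:i, 1:m]
N(rest) = Σ N(rest − s) over sources s of rest; N(one piece) = 1:
  size 1 → [8]=1  [10]=1
  size 2 → [7,8]=1  [8,10]=2  [9,10]=1
  size 3 → [5,9,10]=1  [6,7,8]=1  [7,8,10]=3  [8,9,10]=3
  size 4 → [3,6,7,8]=1  [4,5,9,10]=1  [5,8,9,10]=4  [6,7,8,10]=4  [7,8,9,10]=6
  size 5 → [0,4,5,9,10]=1  [2,3,6,7,8]=1  [3,6,7,8,10]=5  [4,5,8,9,10]=5  [5,7,8,9,10]=10  [6,7,8,9,10]=10
  size 6 → [0,4,5,8,9,10]=6  [1,2,3,6,7,8]=1  [2,3,6,7,8,10]=6  [3,6,7,8,9,10]=15  [4,5,7,8,9,10]=15  [5,6,7,8,9,10]=20
  size 7 → [0,4,5,7,8,9,10]=21  [1,2,3,6,7,8,10]=7  [2,3,6,7,8,9,10]=21  [3,5,6,7,8,9,10]=35  [4,5,6,7,8,9,10]=35
  size 8 → [0,4,5,6,7,8,9,10]=56  [1,2,3,6,7,8,9,10]=28  [2,3,5,6,7,8,9,10]=56  [3,4,5,6,7,8,9,10]=70
  size 9 → [0,3,4,5,6,7,8,9,10]=126  [1,2,3,5,6,7,8,9,10]=84  [2,3,4,5,6,7,8,9,10]=126
  first=0(i) contributes 210
  first=1(m) contributes 252
|[w]| = 462

462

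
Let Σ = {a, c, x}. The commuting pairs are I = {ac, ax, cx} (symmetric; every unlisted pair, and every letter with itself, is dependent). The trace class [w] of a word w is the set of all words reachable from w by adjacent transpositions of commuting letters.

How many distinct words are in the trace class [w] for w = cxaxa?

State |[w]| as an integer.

30

0(c) covers ∅
1(x) covers ∅
2(a) covers ∅
3(x) covers 1:x
4(a) covers 2:a
floor of heap: 0:c, 1:x, 2:a
completions by unplaced set U, small U first (add the entries for U minus each lowest piece of U):
  |U|=1: {0}:1  {3}:1  {4}:1
  |U|=2: {0,3}:2  {0,4}:2  {1,3}:1  {2,4}:1  {3,4}:2
  |U|=3: {0,1,3}:3  {0,2,4}:3  {0,3,4}:6  {1,3,4}:3  {2,3,4}:3
  start at 0(c): 6
  start at 1(x): 12
  start at 2(a): 12
sum over floor = 30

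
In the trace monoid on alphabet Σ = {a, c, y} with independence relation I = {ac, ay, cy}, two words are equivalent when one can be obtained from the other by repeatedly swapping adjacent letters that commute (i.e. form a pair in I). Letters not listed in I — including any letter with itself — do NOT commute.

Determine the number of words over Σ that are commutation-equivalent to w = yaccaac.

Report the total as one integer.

piece 0:y — minimal
piece 1:a — minimal
piece 2:c — minimal
piece 3:c rests on {2:c}
piece 4:a rests on {1:a}
piece 5:a rests on {4:a}
piece 6:c rests on {3:c}
minimal pieces: {0:y, 1:a, 2:c}
ways to finish when only these pieces remain (= sum over removing one remaining piece with nothing left below it):
  1 left: {0}→1  {5}→1  {6}→1
  2 left: {0,5}→2  {0,6}→2  {3,6}→1  {4,5}→1  {5,6}→2
  3 left: {0,3,6}→3  {0,4,5}→3  {0,5,6}→6  {1,4,5}→1  {2,3,6}→1  {3,5,6}→3  {4,5,6}→3
  4 left: {0,1,4,5}→4  {0,2,3,6}→4  {0,3,5,6}→12  {0,4,5,6}→12  {1,4,5,6}→4  {2,3,5,6}→4  {3,4,5,6}→6
  5 left: {0,1,4,5,6}→20  {0,2,3,5,6}→20  {0,3,4,5,6}→30  {1,3,4,5,6}→10  {2,3,4,5,6}→10
  placing 0:y first → 20 extensions
  placing 1:a first → 60 extensions
  placing 2:c first → 60 extensions
total linear extensions = 140

140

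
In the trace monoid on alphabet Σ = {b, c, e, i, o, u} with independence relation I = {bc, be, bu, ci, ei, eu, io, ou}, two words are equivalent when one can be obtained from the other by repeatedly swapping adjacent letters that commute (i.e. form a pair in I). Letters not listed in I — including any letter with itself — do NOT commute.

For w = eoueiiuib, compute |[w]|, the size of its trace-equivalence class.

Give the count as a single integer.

piece 0:e — minimal
piece 1:o rests on {0:e}
piece 2:u — minimal
piece 3:e rests on {1:o}
piece 4:i rests on {2:u}
piece 5:i rests on {4:i}
piece 6:u rests on {5:i}
piece 7:i rests on {6:u}
piece 8:b rests on {1:o, 7:i}
minimal pieces: {0:e, 2:u}
ways to finish when only these pieces remain (= sum over removing one remaining piece with nothing left below it):
  1 left: {3}→1  {8}→1
  2 left: {3,8}→2  {7,8}→1
  3 left: {1,3,8}→2  {3,7,8}→3  {6,7,8}→1
  4 left: {0,1,3,8}→2  {1,3,7,8}→5  {3,6,7,8}→4  {5,6,7,8}→1
  5 left: {0,1,3,7,8}→7  {1,3,6,7,8}→9  {3,5,6,7,8}→5  {4,5,6,7,8}→1
  6 left: {0,1,3,6,7,8}→16  {1,3,5,6,7,8}→14  {2,4,5,6,7,8}→1  {3,4,5,6,7,8}→6
  7 left: {0,1,3,5,6,7,8}→30  {1,3,4,5,6,7,8}→20  {2,3,4,5,6,7,8}→7
  placing 0:e first → 27 extensions
  placing 2:u first → 50 extensions
total linear extensions = 77

77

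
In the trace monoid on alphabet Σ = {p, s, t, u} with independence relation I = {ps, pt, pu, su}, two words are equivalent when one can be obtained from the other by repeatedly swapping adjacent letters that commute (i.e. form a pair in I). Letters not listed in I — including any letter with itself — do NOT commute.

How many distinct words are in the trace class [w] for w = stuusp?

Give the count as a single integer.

piece 0:s — minimal
piece 1:t rests on {0:s}
piece 2:u rests on {1:t}
piece 3:u rests on {2:u}
piece 4:s rests on {1:t}
piece 5:p — minimal
minimal pieces: {0:s, 5:p}
ways to finish when only these pieces remain (= sum over removing one remaining piece with nothing left below it):
  1 left: {3}→1  {4}→1  {5}→1
  2 left: {2,3}→1  {3,4}→2  {3,5}→2  {4,5}→2
  3 left: {2,3,4}→3  {2,3,5}→3  {3,4,5}→6
  4 left: {1,2,3,4}→3  {2,3,4,5}→12
  placing 0:s first → 15 extensions
  placing 5:p first → 3 extensions
total linear extensions = 18

18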